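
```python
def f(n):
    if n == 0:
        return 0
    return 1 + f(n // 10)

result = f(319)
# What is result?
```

Count of digits of 319: 3

Answer: 3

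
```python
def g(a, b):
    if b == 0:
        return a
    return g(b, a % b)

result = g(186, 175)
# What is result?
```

g(186, 175) -> g(175, 11) -> g(11, 10) -> g(10, 1) -> g(1, 0) -> 1

Answer: 1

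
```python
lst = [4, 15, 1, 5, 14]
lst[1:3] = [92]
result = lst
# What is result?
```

Trace:
`lst = [4, 15, 1, 5, 14]` → lst = [4, 15, 1, 5, 14]
`lst[1:3] = [92]` → lst = [4, 92, 5, 14]
`result = lst` → result = [4, 92, 5, 14]
So result = [4, 92, 5, 14]

Answer: [4, 92, 5, 14]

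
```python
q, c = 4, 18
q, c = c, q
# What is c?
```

Trace:
`q, c = 4, 18` → q = 4; c = 18
`q, c = c, q` → q = 18; c = 4
So c = 4

Answer: 4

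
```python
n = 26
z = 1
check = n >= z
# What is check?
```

Trace:
`n = 26` → n = 26
`z = 1` → z = 1
`check = n >= z` → check = True
So check = True

Answer: True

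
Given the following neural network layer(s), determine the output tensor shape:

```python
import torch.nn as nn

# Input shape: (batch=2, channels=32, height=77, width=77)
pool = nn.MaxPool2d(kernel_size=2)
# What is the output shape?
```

Input: (2, 32, 77, 77) -> Output: (2, 32, 38, 38)

Answer: (2, 32, 38, 38)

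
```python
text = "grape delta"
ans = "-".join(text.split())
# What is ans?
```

Trace:
`text = "grape delta"` → text = 'grape delta'
`ans = "-".join(text.split())` → ans = 'grape-delta'
So ans = 'grape-delta'

Answer: 'grape-delta'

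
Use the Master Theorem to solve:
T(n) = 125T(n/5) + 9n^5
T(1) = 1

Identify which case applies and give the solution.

a=125, b=5, f(n)=9n^5. log_5(125) = 3. Since c=5 > 3 and the regularity condition holds (125(n/5)^5 = (125/5^5)n^5 with 125/5^5 < 1), Case 3 applies: T(n) = Θ(f(n)) = O(n^5).

Answer: O(n^5) - Case 3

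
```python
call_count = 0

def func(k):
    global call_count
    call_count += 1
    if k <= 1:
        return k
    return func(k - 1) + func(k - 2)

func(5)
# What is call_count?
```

Calls(k) = 1 + Calls(k-1) + Calls(k-2); Calls(0)=Calls(1)=1. For k=5 this gives 15.

Answer: 15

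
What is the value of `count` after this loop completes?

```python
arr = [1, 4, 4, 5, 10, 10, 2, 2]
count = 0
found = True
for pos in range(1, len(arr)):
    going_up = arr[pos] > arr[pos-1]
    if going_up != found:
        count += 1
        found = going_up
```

Count direction changes in [1, 4, 4, 5, 10, 10, 2, 2]
`count` takes the values: 0 → 1 → 2 → 3

Answer: 3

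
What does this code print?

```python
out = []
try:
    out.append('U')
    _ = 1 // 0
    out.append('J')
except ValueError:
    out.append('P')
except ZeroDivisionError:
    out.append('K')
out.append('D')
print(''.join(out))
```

Execution trace: 'U' (try body) → 'K' (except ZeroDivisionError) → 'D' (after the try/except). Output: UKD

Answer: UKD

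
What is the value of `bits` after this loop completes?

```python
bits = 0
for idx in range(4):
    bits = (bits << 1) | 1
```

Build 4 consecutive 1-bits: 0b1111
`bits` takes the values: 0 → 1 → 3 → 7 → 15

Answer: 15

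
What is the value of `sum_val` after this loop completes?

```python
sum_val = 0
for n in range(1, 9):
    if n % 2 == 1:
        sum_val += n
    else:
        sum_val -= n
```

Add odd, subtract even
`sum_val` takes the values: 0 → 1 → -1 → 2 → -2 → 3 → -3 → 4 → -4

Answer: -4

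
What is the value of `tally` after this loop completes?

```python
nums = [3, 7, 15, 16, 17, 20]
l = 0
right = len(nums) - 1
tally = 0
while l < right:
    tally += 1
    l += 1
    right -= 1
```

Iterations until pointers meet (list length 6)
`tally` takes the values: 0 → 1 → 2 → 3

Answer: 3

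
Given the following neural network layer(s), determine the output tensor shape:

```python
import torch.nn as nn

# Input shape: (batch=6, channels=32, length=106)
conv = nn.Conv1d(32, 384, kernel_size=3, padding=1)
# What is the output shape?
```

Input: (6, 32, 106) -> Output: (6, 384, 106)

Answer: (6, 384, 106)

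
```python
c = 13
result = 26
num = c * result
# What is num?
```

Trace:
`c = 13` → c = 13
`result = 26` → result = 26
`num = c * result` → num = 338
So num = 338

Answer: 338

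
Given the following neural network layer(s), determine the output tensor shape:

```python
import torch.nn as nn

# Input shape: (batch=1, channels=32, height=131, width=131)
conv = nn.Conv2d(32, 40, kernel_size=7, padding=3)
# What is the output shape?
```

Input: (1, 32, 131, 131) -> Output: (1, 40, 131, 131)

Answer: (1, 40, 131, 131)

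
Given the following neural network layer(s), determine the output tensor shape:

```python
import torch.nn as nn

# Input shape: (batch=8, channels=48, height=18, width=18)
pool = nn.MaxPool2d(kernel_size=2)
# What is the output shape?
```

Input: (8, 48, 18, 18) -> Output: (8, 48, 9, 9)

Answer: (8, 48, 9, 9)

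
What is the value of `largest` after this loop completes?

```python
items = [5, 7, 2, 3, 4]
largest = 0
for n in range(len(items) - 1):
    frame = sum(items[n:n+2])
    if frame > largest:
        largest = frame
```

Max sum of 2-element window in [5, 7, 2, 3, 4]
`largest` takes the values: 0 → 12

Answer: 12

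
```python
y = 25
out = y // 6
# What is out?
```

Trace:
`y = 25` → y = 25
`out = y // 6` → out = 4
So out = 4

Answer: 4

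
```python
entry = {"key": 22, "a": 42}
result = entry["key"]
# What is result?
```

Trace:
`entry = {"key": 22, "a": 42}` → entry = {'key': 22, 'a': 42}
`result = entry["key"]` → result = 22
So result = 22

Answer: 22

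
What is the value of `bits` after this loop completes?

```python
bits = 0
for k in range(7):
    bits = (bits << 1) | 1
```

Build 7 consecutive 1-bits: 0b1111111
`bits` takes the values: 0 → 1 → 3 → 7 → 15 → 31 → 63 → 127

Answer: 127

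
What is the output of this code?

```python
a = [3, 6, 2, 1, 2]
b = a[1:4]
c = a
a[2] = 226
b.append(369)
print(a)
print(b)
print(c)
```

Key concept: slice vs alias.
Step by step:
`a = [3, 6, 2, 1, 2]` → a = [3, 6, 2, 1, 2]
`b = a[1:4]` → b = [6, 2, 1]
`c = a` → c = [3, 6, 2, 1, 2] (same object as a)
`a[2] = 226` → a = [3, 6, 226, 1, 2] (same object as c); c = [3, 6, 226, 1, 2] (same object as a)
`b.append(369)` → b = [6, 2, 1, 369]
`print(a)` → prints [3, 6, 226, 1, 2]
`print(b)` → prints [6, 2, 1, 369]
`print(c)` → prints [3, 6, 226, 1, 2]

Answer:
[3, 6, 226, 1, 2]
[6, 2, 1, 369]
[3, 6, 226, 1, 2]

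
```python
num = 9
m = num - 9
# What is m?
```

Trace:
`num = 9` → num = 9
`m = num - 9` → m = 0
So m = 0

Answer: 0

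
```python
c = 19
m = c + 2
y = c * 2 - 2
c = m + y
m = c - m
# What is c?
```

Trace:
`c = 19` → c = 19
`m = c + 2` → m = 21
`y = c * 2 - 2` → y = 36
`c = m + y` → c = 57
`m = c - m` → m = 36
So c = 57

Answer: 57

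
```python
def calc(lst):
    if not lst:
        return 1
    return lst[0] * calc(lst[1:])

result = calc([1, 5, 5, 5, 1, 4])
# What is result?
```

Product over [1, 5, 5, 5, 1, 4] = 1 * 5 * 5 * 5 * 1 * 4 = 500

Answer: 500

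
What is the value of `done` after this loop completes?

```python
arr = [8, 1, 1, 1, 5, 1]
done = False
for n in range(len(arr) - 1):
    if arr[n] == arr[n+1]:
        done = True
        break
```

Check consecutive duplicates in [8, 1, 1, 1, 5, 1]
`done` takes the values: False → True

Answer: True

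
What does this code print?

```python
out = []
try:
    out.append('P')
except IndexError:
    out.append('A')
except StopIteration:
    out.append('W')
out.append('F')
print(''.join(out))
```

Execution trace: 'P' (try body, no exception) → 'F' (after the try/except). Output: PF

Answer: PF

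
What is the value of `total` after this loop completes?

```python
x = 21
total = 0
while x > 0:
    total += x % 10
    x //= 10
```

Sum digits of 21
`total` takes the values: 0 → 1 → 3

Answer: 3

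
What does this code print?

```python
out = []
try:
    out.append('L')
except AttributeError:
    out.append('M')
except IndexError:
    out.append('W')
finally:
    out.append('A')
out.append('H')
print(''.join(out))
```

Execution trace: 'L' (try body, no exception) → 'A' (finally) → 'H' (after the try/except). Output: LAH

Answer: LAH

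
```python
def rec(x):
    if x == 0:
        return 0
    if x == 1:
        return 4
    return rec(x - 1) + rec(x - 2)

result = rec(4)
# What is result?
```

Build up from base cases: rec(0)=0, rec(1)=4, rec(2)=4, rec(3)=8, rec(4)=12

Answer: 12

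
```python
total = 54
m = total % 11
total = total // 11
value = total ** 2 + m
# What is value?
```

Trace:
`total = 54` → total = 54
`m = total % 11` → m = 10
`total = total // 11` → total = 4
`value = total ** 2 + m` → value = 26
So value = 26

Answer: 26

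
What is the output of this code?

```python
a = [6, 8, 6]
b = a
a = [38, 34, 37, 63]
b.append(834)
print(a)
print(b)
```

Key concept: rebinding vs mutation: a is rebound to a new list, b still points at the original.
Step by step:
`a = [6, 8, 6]` → a = [6, 8, 6]
`b = a` → b = [6, 8, 6] (same object as a)
`a = [38, 34, 37, 63]` → a = [38, 34, 37, 63]
`b.append(834)` → b = [6, 8, 6, 834]
`print(a)` → prints [38, 34, 37, 63]
`print(b)` → prints [6, 8, 6, 834]

Answer:
[38, 34, 37, 63]
[6, 8, 6, 834]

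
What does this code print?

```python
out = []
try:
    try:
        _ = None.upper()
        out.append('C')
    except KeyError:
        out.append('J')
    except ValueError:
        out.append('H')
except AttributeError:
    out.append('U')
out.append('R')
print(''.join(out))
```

Execution trace: 'U' (outer except AttributeError) → 'R' (after the try/except). Output: UR

Answer: UR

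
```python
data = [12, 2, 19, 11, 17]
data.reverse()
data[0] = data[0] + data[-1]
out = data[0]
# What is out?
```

Trace:
`data = [12, 2, 19, 11, 17]` → data = [12, 2, 19, 11, 17]
`data.reverse()` → data = [17, 11, 19, 2, 12]
`data[0] = data[0] + data[-1]` → data = [29, 11, 19, 2, 12]
`out = data[0]` → out = 29
So out = 29

Answer: 29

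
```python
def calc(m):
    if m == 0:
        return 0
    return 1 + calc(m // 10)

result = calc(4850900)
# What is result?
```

Count of digits of 4850900: 7

Answer: 7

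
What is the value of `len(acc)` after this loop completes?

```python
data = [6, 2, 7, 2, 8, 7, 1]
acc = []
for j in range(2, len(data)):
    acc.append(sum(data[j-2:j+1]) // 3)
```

Number of 3-element averages
`acc` takes the values: [] → [5] → [5, 3] → [5, 3, 5] → [5, 3, 5, 5] → [5, 3, 5, 5, 5]
So `len(acc)` = 5

Answer: 5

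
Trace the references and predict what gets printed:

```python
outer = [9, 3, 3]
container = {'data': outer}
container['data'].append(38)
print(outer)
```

Key concept: dict holds reference to list.
Step by step:
`outer = [9, 3, 3]` → outer = [9, 3, 3]
`container = {'data': outer}` → container = {'data': [9, 3, 3]}
`container['data'].append(38)` → outer = [9, 3, 3, 38]; container = {'data': [9, 3, 3, 38]}
`print(outer)` → prints [9, 3, 3, 38]

Answer: [9, 3, 3, 38]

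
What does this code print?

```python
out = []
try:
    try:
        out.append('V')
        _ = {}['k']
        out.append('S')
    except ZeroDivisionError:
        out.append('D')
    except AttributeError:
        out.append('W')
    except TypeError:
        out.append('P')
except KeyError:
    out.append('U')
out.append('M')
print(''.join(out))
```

Execution trace: 'V' (try body) → 'U' (outer except KeyError) → 'M' (after the try/except). Output: VUM

Answer: VUM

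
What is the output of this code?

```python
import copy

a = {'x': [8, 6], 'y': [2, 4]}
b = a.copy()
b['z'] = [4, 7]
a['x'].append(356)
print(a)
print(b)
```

Key concept: shallow copy of dict with mutable values.
Step by step:
`a = {'x': [8, 6], 'y': [2, 4]}` → a = {'x': [8, 6], 'y': [2, 4]}
`b = a.copy()` → b = {'x': [8, 6], 'y': [2, 4]}
`b['z'] = [4, 7]` → b = {'x': [8, 6], 'y': [2, 4], 'z': [4, 7]}
`a['x'].append(356)` → a = {'x': [8, 6, 356], 'y': [2, 4]}; b = {'x': [8, 6, 356], 'y': [2, 4], 'z': [4, 7]}
`print(a)` → prints {'x': [8, 6, 356], 'y': [2, 4]}
`print(b)` → prints {'x': [8, 6, 356], 'y': [2, 4], 'z': [4, 7]}

Answer:
{'x': [8, 6, 356], 'y': [2, 4]}
{'x': [8, 6, 356], 'y': [2, 4], 'z': [4, 7]}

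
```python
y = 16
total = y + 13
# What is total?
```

Trace:
`y = 16` → y = 16
`total = y + 13` → total = 29
So total = 29

Answer: 29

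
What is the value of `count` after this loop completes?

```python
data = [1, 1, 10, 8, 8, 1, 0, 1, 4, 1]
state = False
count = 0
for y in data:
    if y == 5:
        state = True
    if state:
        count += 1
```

Count elements after first 5 in [1, 1, 10, 8, 8, 1, 0, 1, 4, 1]
`count` takes the values: 0

Answer: 0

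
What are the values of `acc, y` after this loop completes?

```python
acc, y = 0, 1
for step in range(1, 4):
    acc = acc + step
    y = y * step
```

Sum and factorial of 1 to 3
`acc, y` takes the values: (0, 1) → (1, 1) → (3, 1) → (3, 2) → (6, 2) → (6, 6)

Answer: 6, 6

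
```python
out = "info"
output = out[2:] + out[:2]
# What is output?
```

Trace:
`out = "info"` → out = 'info'
`output = out[2:] + out[:2]` → output = 'foin'
So output = 'foin'

Answer: 'foin'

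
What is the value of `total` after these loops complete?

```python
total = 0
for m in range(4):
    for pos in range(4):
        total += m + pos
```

Sum of all m+pos for m,pos in 4x4
`total` takes the values: 0 → 1 → 3 → 6 → 7 → 9 → 12 → 16 → 18 → 21 → 25 → 30 → 33 → 37 → 42 → 48

Answer: 48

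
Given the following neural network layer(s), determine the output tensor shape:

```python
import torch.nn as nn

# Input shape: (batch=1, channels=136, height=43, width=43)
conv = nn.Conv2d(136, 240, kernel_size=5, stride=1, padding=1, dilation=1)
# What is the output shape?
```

Input: (1, 136, 43, 43) -> Output: (1, 240, 41, 41)

Answer: (1, 240, 41, 41)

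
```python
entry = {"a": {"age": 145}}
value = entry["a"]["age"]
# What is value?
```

Trace:
`entry = {"a": {"age": 145}}` → entry = {'a': {'age': 145}}
`value = entry["a"]["age"]` → value = 145
So value = 145

Answer: 145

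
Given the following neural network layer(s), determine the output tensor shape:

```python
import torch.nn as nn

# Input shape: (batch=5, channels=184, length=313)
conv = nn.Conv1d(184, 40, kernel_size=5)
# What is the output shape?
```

Input: (5, 184, 313) -> Output: (5, 40, 309)

Answer: (5, 40, 309)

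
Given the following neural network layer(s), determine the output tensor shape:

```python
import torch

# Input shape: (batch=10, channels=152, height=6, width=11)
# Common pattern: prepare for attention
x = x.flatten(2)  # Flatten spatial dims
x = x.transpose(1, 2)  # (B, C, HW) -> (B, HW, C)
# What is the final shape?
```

Input: (10, 152, 6, 11) -> after flatten(2): (10, 152, 66) -> Output: (10, 66, 152)

Answer: (10, 66, 152)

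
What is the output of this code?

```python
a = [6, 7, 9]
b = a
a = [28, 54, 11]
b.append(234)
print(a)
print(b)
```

Key concept: rebinding vs mutation: a is rebound to a new list, b still points at the original.
Step by step:
`a = [6, 7, 9]` → a = [6, 7, 9]
`b = a` → b = [6, 7, 9] (same object as a)
`a = [28, 54, 11]` → a = [28, 54, 11]
`b.append(234)` → b = [6, 7, 9, 234]
`print(a)` → prints [28, 54, 11]
`print(b)` → prints [6, 7, 9, 234]

Answer:
[28, 54, 11]
[6, 7, 9, 234]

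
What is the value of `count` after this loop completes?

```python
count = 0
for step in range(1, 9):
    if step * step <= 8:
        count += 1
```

Count numbers where step² ≤ 8
`count` takes the values: 0 → 1 → 2

Answer: 2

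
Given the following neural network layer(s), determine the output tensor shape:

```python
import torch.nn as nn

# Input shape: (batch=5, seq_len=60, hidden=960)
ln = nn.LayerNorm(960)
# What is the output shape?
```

Input: (5, 60, 960) -> Output: (5, 60, 960)

Answer: (5, 60, 960)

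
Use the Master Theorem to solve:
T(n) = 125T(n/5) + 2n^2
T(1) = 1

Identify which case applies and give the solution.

a=125, b=5, f(n)=2n^2. log_5(125) = 3. Since c=2 < 3, Case 1 applies: T(n) = Θ(n^log_b(a)) = O(n^3).

Answer: O(n^3) - Case 1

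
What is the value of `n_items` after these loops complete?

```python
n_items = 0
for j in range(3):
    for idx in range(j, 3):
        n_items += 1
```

Upper triangle: 3 + 2 + ... + 1
`n_items` takes the values: 0 → 1 → 2 → 3 → 4 → 5 → 6

Answer: 6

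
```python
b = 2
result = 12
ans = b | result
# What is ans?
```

Trace:
`b = 2` → b = 2
`result = 12` → result = 12
`ans = b | result` → ans = 14
So ans = 14

Answer: 14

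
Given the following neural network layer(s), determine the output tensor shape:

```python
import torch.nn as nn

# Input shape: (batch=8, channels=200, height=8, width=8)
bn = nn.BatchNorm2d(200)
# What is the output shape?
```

Input: (8, 200, 8, 8) -> Output: (8, 200, 8, 8)

Answer: (8, 200, 8, 8)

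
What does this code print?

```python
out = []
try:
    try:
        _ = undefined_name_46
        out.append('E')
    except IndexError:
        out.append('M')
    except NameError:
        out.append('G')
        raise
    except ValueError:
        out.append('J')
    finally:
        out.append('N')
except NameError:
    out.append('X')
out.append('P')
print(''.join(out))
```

Execution trace: 'G' (inner except NameError) → 'N' (inner finally) → 'X' (outer except NameError) → 'P' (after the try/except). Output: GNXP

Answer: GNXP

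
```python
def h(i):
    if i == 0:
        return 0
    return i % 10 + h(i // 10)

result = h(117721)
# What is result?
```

Sum of digits of 117721: 1 + 2 + 7 + 7 + 1 + 1 = 19

Answer: 19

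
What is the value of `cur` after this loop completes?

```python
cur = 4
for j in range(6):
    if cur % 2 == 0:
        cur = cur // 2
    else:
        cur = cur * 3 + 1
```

Collatz-style transformation from 4
`cur` takes the values: 4 → 2 → 1 → 4 → 2 → 1 → 4

Answer: 4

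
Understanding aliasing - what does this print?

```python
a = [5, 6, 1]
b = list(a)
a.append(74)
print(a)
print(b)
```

Key concept: list() constructor creates copy.
Step by step:
`a = [5, 6, 1]` → a = [5, 6, 1]
`b = list(a)` → b = [5, 6, 1]
`a.append(74)` → a = [5, 6, 1, 74]
`print(a)` → prints [5, 6, 1, 74]
`print(b)` → prints [5, 6, 1]

Answer:
[5, 6, 1, 74]
[5, 6, 1]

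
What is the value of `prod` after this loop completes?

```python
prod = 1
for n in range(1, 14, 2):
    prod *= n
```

Product of 1, 3, 5, ... up to 13
`prod` takes the values: 1 → 3 → 15 → 105 → 945 → 10395 → 135135

Answer: 135135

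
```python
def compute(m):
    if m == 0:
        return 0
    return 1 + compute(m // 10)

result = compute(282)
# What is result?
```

Count of digits of 282: 3

Answer: 3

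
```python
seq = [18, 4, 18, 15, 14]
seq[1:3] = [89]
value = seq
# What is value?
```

Trace:
`seq = [18, 4, 18, 15, 14]` → seq = [18, 4, 18, 15, 14]
`seq[1:3] = [89]` → seq = [18, 89, 15, 14]
`value = seq` → value = [18, 89, 15, 14]
So value = [18, 89, 15, 14]

Answer: [18, 89, 15, 14]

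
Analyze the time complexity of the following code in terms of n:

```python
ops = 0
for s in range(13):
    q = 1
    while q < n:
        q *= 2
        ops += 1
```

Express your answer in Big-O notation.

Each loop level contributes: 1 × log n. Multiplying the contributions gives O(log n).

Answer: O(log n)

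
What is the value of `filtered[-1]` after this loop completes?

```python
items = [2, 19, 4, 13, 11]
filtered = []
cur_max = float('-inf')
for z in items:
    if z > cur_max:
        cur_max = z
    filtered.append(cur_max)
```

Running max ends at 19
`filtered` takes the values: [] → [2] → [2, 19] → [2, 19, 19] → [2, 19, 19, 19] → [2, 19, 19, 19, 19]
So `filtered[-1]` = 19

Answer: 19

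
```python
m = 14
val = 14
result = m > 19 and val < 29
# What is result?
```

Trace:
`m = 14` → m = 14
`val = 14` → val = 14
`result = m > 19 and val < 29` → result = False
So result = False

Answer: False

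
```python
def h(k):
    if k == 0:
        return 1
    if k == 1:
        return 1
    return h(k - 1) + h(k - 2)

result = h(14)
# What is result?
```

Build up from base cases: h(0)=1, h(1)=1, h(2)=2, h(3)=3, h(4)=5, h(5)=8, h(6)=13, ..., h(14)=610

Answer: 610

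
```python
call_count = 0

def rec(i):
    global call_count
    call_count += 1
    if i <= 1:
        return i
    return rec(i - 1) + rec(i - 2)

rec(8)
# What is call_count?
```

Calls(i) = 1 + Calls(i-1) + Calls(i-2); Calls(0)=Calls(1)=1. For i=8 this gives 67.

Answer: 67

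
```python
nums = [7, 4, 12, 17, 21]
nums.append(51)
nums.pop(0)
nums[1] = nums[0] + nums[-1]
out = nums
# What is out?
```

Trace:
`nums = [7, 4, 12, 17, 21]` → nums = [7, 4, 12, 17, 21]
`nums.append(51)` → nums = [7, 4, 12, 17, 21, 51]
`nums.pop(0)` → nums = [4, 12, 17, 21, 51]
`nums[1] = nums[0] + nums[-1]` → nums = [4, 55, 17, 21, 51]
`out = nums` → out = [4, 55, 17, 21, 51]
So out = [4, 55, 17, 21, 51]

Answer: [4, 55, 17, 21, 51]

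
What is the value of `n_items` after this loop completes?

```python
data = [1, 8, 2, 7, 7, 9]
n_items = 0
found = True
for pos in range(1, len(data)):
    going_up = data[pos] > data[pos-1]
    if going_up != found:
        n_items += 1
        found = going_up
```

Count direction changes in [1, 8, 2, 7, 7, 9]
`n_items` takes the values: 0 → 1 → 2 → 3 → 4

Answer: 4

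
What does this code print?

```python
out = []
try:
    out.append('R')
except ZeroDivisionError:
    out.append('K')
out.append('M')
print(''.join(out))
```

Execution trace: 'R' (try body, no exception) → 'M' (after the try/except). Output: RM

Answer: RM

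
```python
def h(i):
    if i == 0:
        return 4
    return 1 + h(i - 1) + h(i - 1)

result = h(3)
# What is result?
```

h(i) = 1 + 2·h(i-1), h(0)=4. Closed form: (4+1)·2^3 - 1 = 39.

Answer: 39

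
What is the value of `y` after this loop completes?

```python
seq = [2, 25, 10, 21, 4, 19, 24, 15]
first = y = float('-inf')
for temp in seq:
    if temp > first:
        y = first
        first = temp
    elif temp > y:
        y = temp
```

Second largest (with repeats) in [2, 25, 10, 21, 4, 19, 24, 15]
`y` takes the values: -inf → 2 → 10 → 21 → 24

Answer: 24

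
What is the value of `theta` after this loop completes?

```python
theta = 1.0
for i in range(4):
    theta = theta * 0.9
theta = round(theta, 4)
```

Exponential decay: 1.0 * 0.9^4
`theta` takes the values: 1.0 → 0.9 → 0.81 → 0.729 → 0.6561

Answer: 0.6561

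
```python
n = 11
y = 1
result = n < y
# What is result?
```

Trace:
`n = 11` → n = 11
`y = 1` → y = 1
`result = n < y` → result = False
So result = False

Answer: False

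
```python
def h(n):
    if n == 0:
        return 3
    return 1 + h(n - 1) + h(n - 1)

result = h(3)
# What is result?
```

h(n) = 1 + 2·h(n-1), h(0)=3. Closed form: (3+1)·2^3 - 1 = 31.

Answer: 31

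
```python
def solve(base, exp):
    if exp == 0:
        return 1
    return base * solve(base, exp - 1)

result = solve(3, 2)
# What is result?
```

solve(3, 2) = 3 * 3 = 9

Answer: 9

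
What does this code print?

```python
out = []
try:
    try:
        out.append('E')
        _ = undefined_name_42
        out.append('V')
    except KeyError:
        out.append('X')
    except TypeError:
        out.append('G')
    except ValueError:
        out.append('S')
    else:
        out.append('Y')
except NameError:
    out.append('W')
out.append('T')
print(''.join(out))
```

Execution trace: 'E' (try body) → 'W' (outer except NameError) → 'T' (after the try/except). Output: EWT

Answer: EWT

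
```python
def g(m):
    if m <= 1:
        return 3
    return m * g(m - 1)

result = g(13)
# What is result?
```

g(13) = 13 * 12 * 11 * 10 * 9 * 8 * 7 * 6 * 5 * 4 * 3 * 2 * 3 = 18681062400

Answer: 18681062400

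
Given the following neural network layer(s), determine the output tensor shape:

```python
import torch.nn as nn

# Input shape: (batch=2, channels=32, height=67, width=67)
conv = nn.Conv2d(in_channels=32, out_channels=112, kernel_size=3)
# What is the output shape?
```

Input: (2, 32, 67, 67) -> Output: (2, 112, 65, 65)

Answer: (2, 112, 65, 65)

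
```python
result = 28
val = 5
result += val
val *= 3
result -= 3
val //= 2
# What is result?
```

Trace:
`result = 28` → result = 28
`val = 5` → val = 5
`result += val` → result = 33
`val *= 3` → val = 15
`result -= 3` → result = 30
`val //= 2` → val = 7
So result = 30

Answer: 30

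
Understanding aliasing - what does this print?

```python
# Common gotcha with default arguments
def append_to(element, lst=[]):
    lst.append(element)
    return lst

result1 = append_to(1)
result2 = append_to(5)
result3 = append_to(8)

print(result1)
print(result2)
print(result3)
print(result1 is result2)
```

Key concept: mutable default argument gotcha.
Step by step:
`result1 = append_to(1)` → result1 = [1]
`result2 = append_to(5)` → result1 = [1, 5] (same object as result2); result2 = [1, 5] (same object as result1)
`result3 = append_to(8)` → result1 = [1, 5, 8] (same object as result2, result3); result2 = [1, 5, 8] (same object as result1, result3); result3 = [1, 5, 8] (same object as result1, result2)
`print(result1)` → prints [1, 5, 8]
`print(result2)` → prints [1, 5, 8]
`print(result3)` → prints [1, 5, 8]
`print(result1 is result2)` → prints True

Answer:
[1, 5, 8]
[1, 5, 8]
[1, 5, 8]
True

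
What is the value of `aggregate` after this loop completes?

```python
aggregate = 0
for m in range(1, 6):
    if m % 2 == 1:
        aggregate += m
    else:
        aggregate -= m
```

Add odd, subtract even
`aggregate` takes the values: 0 → 1 → -1 → 2 → -2 → 3

Answer: 3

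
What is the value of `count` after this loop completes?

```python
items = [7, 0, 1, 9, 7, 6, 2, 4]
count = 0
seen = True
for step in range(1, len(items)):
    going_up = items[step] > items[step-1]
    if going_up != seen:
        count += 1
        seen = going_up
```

Count direction changes in [7, 0, 1, 9, 7, 6, 2, 4]
`count` takes the values: 0 → 1 → 2 → 3 → 4

Answer: 4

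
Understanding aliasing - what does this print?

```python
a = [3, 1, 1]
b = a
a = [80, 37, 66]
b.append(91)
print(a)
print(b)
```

Key concept: rebinding vs mutation: a is rebound to a new list, b still points at the original.
Step by step:
`a = [3, 1, 1]` → a = [3, 1, 1]
`b = a` → b = [3, 1, 1] (same object as a)
`a = [80, 37, 66]` → a = [80, 37, 66]
`b.append(91)` → b = [3, 1, 1, 91]
`print(a)` → prints [80, 37, 66]
`print(b)` → prints [3, 1, 1, 91]

Answer:
[80, 37, 66]
[3, 1, 1, 91]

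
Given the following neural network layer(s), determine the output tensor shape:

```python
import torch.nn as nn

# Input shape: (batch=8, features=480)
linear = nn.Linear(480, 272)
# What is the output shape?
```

Input: (8, 480) -> Output: (8, 272)

Answer: (8, 272)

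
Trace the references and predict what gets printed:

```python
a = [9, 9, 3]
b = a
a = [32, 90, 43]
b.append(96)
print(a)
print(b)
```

Key concept: rebinding vs mutation: a is rebound to a new list, b still points at the original.
Step by step:
`a = [9, 9, 3]` → a = [9, 9, 3]
`b = a` → b = [9, 9, 3] (same object as a)
`a = [32, 90, 43]` → a = [32, 90, 43]
`b.append(96)` → b = [9, 9, 3, 96]
`print(a)` → prints [32, 90, 43]
`print(b)` → prints [9, 9, 3, 96]

Answer:
[32, 90, 43]
[9, 9, 3, 96]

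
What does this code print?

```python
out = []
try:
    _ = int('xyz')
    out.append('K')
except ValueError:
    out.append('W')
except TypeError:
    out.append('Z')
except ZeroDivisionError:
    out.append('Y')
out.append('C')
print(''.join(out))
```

Execution trace: 'W' (except ValueError) → 'C' (after the try/except). Output: WC

Answer: WC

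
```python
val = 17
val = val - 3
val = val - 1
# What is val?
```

Trace:
`val = 17` → val = 17
`val = val - 3` → val = 14
`val = val - 1` → val = 13
So val = 13

Answer: 13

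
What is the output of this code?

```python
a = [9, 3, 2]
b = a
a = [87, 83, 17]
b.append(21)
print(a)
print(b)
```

Key concept: rebinding vs mutation: a is rebound to a new list, b still points at the original.
Step by step:
`a = [9, 3, 2]` → a = [9, 3, 2]
`b = a` → b = [9, 3, 2] (same object as a)
`a = [87, 83, 17]` → a = [87, 83, 17]
`b.append(21)` → b = [9, 3, 2, 21]
`print(a)` → prints [87, 83, 17]
`print(b)` → prints [9, 3, 2, 21]

Answer:
[87, 83, 17]
[9, 3, 2, 21]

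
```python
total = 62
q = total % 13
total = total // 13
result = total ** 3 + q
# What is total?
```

Trace:
`total = 62` → total = 62
`q = total % 13` → q = 10
`total = total // 13` → total = 4
`result = total ** 3 + q` → result = 74
So total = 4

Answer: 4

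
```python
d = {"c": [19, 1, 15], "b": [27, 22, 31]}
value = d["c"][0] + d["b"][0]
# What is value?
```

Trace:
`d = {"c": [19, 1, 15], "b": [27, 22, 31]}` → d = {'c': [19, 1, 15], 'b': [27, 22, 31]}
`value = d["c"][0] + d["b"][0]` → value = 46
So value = 46

Answer: 46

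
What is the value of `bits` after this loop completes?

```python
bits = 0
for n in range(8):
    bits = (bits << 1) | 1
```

Build 8 consecutive 1-bits: 0b11111111
`bits` takes the values: 0 → 1 → 3 → 7 → 15 → 31 → 63 → 127 → 255

Answer: 255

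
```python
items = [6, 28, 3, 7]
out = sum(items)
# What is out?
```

Trace:
`items = [6, 28, 3, 7]` → items = [6, 28, 3, 7]
`out = sum(items)` → out = 44
So out = 44

Answer: 44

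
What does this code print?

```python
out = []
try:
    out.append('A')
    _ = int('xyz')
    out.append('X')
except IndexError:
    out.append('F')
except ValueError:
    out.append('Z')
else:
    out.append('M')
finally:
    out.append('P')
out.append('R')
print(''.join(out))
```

Execution trace: 'A' (try body) → 'Z' (except ValueError) → 'P' (finally) → 'R' (after the try/except). Output: AZPR

Answer: AZPR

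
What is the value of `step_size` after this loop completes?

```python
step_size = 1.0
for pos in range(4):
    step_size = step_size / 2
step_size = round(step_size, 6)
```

Halving LR 4 times: 1 / 2^4
`step_size` takes the values: 1.0 → 0.5 → 0.25 → 0.125 → 0.0625

Answer: 0.0625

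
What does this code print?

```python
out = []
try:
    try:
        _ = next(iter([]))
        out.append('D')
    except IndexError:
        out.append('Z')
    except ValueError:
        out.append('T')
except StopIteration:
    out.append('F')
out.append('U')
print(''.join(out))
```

Execution trace: 'F' (outer except StopIteration) → 'U' (after the try/except). Output: FU

Answer: FU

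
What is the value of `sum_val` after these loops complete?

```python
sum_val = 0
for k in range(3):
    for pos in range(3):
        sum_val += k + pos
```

Sum of all k+pos for k,pos in 3x3
`sum_val` takes the values: 0 → 1 → 3 → 4 → 6 → 9 → 11 → 14 → 18

Answer: 18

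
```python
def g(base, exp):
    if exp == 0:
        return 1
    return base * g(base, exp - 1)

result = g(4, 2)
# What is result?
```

g(4, 2) = 4 * 4 = 16

Answer: 16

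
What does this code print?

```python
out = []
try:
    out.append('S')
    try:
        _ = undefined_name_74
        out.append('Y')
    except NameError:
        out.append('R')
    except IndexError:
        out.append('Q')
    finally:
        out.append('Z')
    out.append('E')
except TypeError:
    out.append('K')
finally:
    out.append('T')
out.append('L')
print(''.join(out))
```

Execution trace: 'S' (try body) → 'R' (inner except NameError) → 'Z' (inner finally) → 'E' (try body, no exception) → 'T' (finally) → 'L' (after the try/except). Output: SRZETL

Answer: SRZETL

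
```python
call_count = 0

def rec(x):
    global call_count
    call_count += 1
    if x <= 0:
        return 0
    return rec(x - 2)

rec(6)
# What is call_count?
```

Linear recursion stepping by 2: 4 calls from x=6 down to ≤0.

Answer: 4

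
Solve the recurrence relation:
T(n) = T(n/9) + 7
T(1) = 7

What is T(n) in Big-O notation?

Each step divides n by 9 and adds 7. After log_9(n) steps we reach T(1)=7. So T(n) = 7·log_9(n) + 7 = O(log n).

Answer: O(log n)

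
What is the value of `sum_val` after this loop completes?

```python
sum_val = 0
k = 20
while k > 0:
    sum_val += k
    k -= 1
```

Sum 20 down to 1
`sum_val` takes the values: 0 → 20 → 39 → 57 → 74 → 90 → 105 → 119 → 132 → 144 → 155 → 165 → 174 → 182 → 189 → 195 → 200 → 204 → 207 → 209 → 210

Answer: 210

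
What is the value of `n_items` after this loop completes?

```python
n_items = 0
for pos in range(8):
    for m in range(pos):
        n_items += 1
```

Triangle number: 0+1+2+...+7
`n_items` takes the values: 0 → 1 → 2 → 3 → 4 → 5 → 6 → 7 → 8 → 9 → 10 → 11 → 12 → 13 → 14 → 15 → 16 → 17 → 18 → 19 → 20 → 21 → 22 → 23 → 24 → 25 → 26 → 27 → 28

Answer: 28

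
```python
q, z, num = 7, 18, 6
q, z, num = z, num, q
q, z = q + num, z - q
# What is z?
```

Trace:
`q, z, num = 7, 18, 6` → q = 7; z = 18; num = 6
`q, z, num = z, num, q` → q = 18; z = 6; num = 7
`q, z = q + num, z - q` → q = 25; z = -12
So z = -12

Answer: -12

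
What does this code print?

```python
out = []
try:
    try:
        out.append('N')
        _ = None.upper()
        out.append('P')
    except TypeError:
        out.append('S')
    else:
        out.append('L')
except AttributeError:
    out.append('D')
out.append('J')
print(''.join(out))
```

Execution trace: 'N' (try body) → 'D' (outer except AttributeError) → 'J' (after the try/except). Output: NDJ

Answer: NDJ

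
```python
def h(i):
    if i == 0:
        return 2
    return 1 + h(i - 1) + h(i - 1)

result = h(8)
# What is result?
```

h(i) = 1 + 2·h(i-1), h(0)=2. Closed form: (2+1)·2^8 - 1 = 767.

Answer: 767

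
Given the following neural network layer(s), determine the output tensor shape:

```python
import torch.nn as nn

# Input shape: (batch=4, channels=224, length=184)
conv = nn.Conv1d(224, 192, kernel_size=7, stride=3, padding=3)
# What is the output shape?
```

Input: (4, 224, 184) -> Output: (4, 192, 62)

Answer: (4, 192, 62)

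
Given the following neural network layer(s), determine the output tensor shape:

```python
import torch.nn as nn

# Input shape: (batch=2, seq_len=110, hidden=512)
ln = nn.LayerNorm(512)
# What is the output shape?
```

Input: (2, 110, 512) -> Output: (2, 110, 512)

Answer: (2, 110, 512)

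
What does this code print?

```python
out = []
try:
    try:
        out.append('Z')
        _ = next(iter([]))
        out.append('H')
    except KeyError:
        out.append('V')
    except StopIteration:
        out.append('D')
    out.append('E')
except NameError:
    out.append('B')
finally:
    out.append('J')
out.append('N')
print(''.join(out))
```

Execution trace: 'Z' (inner try body) → 'D' (inner except StopIteration) → 'E' (try body, no exception) → 'J' (finally) → 'N' (after the try/except). Output: ZDEJN

Answer: ZDEJN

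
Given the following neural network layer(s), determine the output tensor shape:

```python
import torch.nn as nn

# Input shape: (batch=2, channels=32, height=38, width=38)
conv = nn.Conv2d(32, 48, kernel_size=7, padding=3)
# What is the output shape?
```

Input: (2, 32, 38, 38) -> Output: (2, 48, 38, 38)

Answer: (2, 48, 38, 38)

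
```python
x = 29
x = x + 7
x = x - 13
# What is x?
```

Trace:
`x = 29` → x = 29
`x = x + 7` → x = 36
`x = x - 13` → x = 23
So x = 23

Answer: 23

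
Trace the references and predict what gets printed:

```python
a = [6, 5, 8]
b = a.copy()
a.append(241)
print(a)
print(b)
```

Key concept: list.copy() creates independent copy.
Step by step:
`a = [6, 5, 8]` → a = [6, 5, 8]
`b = a.copy()` → b = [6, 5, 8]
`a.append(241)` → a = [6, 5, 8, 241]
`print(a)` → prints [6, 5, 8, 241]
`print(b)` → prints [6, 5, 8]

Answer:
[6, 5, 8, 241]
[6, 5, 8]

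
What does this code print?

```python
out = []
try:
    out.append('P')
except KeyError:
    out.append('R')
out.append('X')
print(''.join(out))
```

Execution trace: 'P' (try body, no exception) → 'X' (after the try/except). Output: PX

Answer: PX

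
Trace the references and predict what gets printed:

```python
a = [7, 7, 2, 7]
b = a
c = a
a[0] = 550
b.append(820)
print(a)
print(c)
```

Key concept: multiple aliases.
Step by step:
`a = [7, 7, 2, 7]` → a = [7, 7, 2, 7]
`b = a` → b = [7, 7, 2, 7] (same object as a)
`c = a` → c = [7, 7, 2, 7] (same object as a, b)
`a[0] = 550` → a = [550, 7, 2, 7] (same object as b, c); b = [550, 7, 2, 7] (same object as a, c); c = [550, 7, 2, 7] (same object as a, b)
`b.append(820)` → a = [550, 7, 2, 7, 820] (same object as b, c); b = [550, 7, 2, 7, 820] (same object as a, c); c = [550, 7, 2, 7, 820] (same object as a, b)
`print(a)` → prints [550, 7, 2, 7, 820]
`print(c)` → prints [550, 7, 2, 7, 820]

Answer:
[550, 7, 2, 7, 820]
[550, 7, 2, 7, 820]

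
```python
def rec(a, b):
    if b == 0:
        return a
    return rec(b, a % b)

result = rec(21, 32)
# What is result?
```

rec(21, 32) -> rec(32, 21) -> rec(21, 11) -> rec(11, 10) -> rec(10, 1) -> rec(1, 0) -> 1

Answer: 1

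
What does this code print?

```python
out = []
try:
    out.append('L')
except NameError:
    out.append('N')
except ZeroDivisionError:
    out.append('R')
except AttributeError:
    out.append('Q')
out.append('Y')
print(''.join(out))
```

Execution trace: 'L' (try body, no exception) → 'Y' (after the try/except). Output: LY

Answer: LY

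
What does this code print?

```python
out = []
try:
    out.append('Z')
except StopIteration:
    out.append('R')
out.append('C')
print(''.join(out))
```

Execution trace: 'Z' (try body, no exception) → 'C' (after the try/except). Output: ZC

Answer: ZC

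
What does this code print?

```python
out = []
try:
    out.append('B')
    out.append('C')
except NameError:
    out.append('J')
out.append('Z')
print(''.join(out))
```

Execution trace: 'B' (try body) → 'C' (try body, no exception) → 'Z' (after the try/except). Output: BCZ

Answer: BCZ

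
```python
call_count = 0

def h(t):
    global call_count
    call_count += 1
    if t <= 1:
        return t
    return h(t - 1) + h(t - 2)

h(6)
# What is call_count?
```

Calls(t) = 1 + Calls(t-1) + Calls(t-2); Calls(0)=Calls(1)=1. For t=6 this gives 25.

Answer: 25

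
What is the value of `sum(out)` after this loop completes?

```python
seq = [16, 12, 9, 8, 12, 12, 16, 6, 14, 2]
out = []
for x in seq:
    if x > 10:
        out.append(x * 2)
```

Sum of doubled values > 10
`out` takes the values: [] → [32] → [32, 24] → [32, 24, 24] → [32, 24, 24, 24] → [32, 24, 24, 24, 32] → [32, 24, 24, 24, 32, 28]
So `sum(out)` = 164

Answer: 164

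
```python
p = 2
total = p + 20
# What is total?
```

Trace:
`p = 2` → p = 2
`total = p + 20` → total = 22
So total = 22

Answer: 22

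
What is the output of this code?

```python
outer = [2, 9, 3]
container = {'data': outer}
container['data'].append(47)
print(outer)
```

Key concept: dict holds reference to list.
Step by step:
`outer = [2, 9, 3]` → outer = [2, 9, 3]
`container = {'data': outer}` → container = {'data': [2, 9, 3]}
`container['data'].append(47)` → outer = [2, 9, 3, 47]; container = {'data': [2, 9, 3, 47]}
`print(outer)` → prints [2, 9, 3, 47]

Answer: [2, 9, 3, 47]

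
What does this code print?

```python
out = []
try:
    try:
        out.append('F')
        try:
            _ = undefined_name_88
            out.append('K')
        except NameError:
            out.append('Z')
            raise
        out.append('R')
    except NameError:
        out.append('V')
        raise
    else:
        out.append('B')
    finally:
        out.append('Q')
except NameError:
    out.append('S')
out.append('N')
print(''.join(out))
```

Execution trace: 'F' (try body) → 'Z' (inner except NameError) → 'V' (except NameError) → 'Q' (finally) → 'S' (outer except NameError) → 'N' (after the try/except). Output: FZVQSN

Answer: FZVQSN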